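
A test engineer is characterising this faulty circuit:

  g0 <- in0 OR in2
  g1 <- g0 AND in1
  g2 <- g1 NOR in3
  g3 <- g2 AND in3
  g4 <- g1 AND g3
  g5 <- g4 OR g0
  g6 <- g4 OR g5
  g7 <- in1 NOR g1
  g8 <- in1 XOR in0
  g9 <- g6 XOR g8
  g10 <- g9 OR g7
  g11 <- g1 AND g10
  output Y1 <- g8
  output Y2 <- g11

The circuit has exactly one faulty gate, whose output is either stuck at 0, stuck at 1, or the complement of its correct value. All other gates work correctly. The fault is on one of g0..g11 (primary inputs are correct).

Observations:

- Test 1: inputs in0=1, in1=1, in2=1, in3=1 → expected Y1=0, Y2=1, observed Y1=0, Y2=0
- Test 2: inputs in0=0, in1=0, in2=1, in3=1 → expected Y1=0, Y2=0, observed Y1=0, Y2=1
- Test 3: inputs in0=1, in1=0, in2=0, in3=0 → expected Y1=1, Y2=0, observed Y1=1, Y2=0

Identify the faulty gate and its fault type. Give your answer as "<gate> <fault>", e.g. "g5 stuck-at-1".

Fault-free values for test 1 (in0=1, in1=1, in2=1, in3=1): g0=1, g1=1, g2=0, g3=0, g4=0, g5=1, g6=1, g7=0, g8=0, g9=1, g10=1, g11=1, giving Y1=0, Y2=1. Observed Y1=0, Y2=0.
Test 1: faults giving observed Y1=0, Y2=0 are {g0 stuck-at-0, g0 inverted output, g1 stuck-at-0, g1 inverted output, g5 stuck-at-0, g5 inverted output, g6 stuck-at-0, g6 inverted output, g9 stuck-at-0, g9 inverted output, g10 stuck-at-0, g10 inverted output, g11 stuck-at-0, g11 inverted output}.
Test 2 (in0=0, in1=0, in2=1, in3=1): fault-free g0=1, g1=0, g2=0, g3=0, g4=0, g5=1, g6=1, g7=1, g8=0, g9=1, g10=1, g11=0 → Y1=0, Y2=0; observed Y1=0, Y2=1. Eliminates g0 stuck-at-0, g0 inverted output, g1 stuck-at-0, g5 stuck-at-0, g5 inverted output, g6 stuck-at-0, g6 inverted output, g9 stuck-at-0, g9 inverted output, g10 stuck-at-0, g10 inverted output, g11 stuck-at-0.
Test 3 (in0=1, in1=0, in2=0, in3=0): fault-free g0=1, g1=0, g2=1, g3=0, g4=0, g5=1, g6=1, g7=1, g8=1, g9=0, g10=1, g11=0 → Y1=1, Y2=0; observed Y1=1, Y2=0. Eliminates g11 inverted output.
Only g1 inverted output is consistent with every test.

g1 inverted output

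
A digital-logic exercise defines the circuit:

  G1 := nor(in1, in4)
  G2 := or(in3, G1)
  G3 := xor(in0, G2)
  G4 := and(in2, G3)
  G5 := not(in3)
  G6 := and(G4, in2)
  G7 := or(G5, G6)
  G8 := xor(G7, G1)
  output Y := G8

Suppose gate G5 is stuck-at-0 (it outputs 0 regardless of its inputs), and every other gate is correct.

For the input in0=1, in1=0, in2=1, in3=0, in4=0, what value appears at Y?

Propagate with G5 forced: G1=1, G2=1, G3=0, G4=0, G5=0 [stuck-at-0], G6=0, G7=0, G8=1.
So Y = 1. (Without the fault it would be 0.)

1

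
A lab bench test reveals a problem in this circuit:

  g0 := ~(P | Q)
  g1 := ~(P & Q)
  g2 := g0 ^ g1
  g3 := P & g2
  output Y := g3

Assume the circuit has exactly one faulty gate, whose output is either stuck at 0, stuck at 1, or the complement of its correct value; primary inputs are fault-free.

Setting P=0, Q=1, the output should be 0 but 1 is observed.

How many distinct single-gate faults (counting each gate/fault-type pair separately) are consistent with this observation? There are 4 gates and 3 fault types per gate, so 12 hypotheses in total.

Fault-free: g0=0, g1=1, g2=1, g3=0 → 0. Observed 1.
  g0 stuck-at-0: output 0 ✗
  g0 stuck-at-1: output 0 ✗
  g0 inverted output: output 0 ✗
  g1 stuck-at-0: output 0 ✗
  g1 stuck-at-1: output 0 ✗
  g1 inverted output: output 0 ✗
  g2 stuck-at-0: output 0 ✗
  g2 stuck-at-1: output 0 ✗
  g2 inverted output: output 0 ✗
  g3 stuck-at-0: output 0 ✗
  g3 stuck-at-1: output 1 ✓
  g3 inverted output: output 1 ✓
Consistent faults: {g3 stuck-at-1, g3 inverted output} — 2 in all.

2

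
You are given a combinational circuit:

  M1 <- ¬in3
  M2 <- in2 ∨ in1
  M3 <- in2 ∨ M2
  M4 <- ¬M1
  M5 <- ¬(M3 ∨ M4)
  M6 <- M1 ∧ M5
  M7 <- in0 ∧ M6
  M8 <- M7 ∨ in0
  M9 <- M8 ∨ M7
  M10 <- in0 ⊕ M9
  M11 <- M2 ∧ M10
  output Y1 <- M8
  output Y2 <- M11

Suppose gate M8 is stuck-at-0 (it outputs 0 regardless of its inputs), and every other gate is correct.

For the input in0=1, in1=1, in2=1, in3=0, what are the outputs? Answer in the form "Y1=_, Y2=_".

Propagate with M8 forced: M1=1, M2=1, M3=1, M4=0, M5=0, M6=0, M7=0, M8=0 [stuck-at-0], M9=0, M10=1, M11=1.
So the outputs are Y1=0, Y2=1. (Without the fault they would be Y1=1, Y2=0.)

Y1=0, Y2=1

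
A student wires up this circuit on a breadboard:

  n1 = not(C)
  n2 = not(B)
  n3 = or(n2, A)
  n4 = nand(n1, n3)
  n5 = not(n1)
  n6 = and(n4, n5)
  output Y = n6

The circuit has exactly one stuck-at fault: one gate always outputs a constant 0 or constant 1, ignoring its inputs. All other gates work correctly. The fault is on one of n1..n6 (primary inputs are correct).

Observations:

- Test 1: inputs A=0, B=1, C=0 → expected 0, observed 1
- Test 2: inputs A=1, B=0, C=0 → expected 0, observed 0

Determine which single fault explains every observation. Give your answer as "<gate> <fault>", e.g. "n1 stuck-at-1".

n5 stuck-at-1

Fault-free values for test 1 (A=0, B=1, C=0): n1=1, n2=0, n3=0, n4=1, n5=0, n6=0, giving Y=0. Observed 1.
Test 1: faults giving observed 1 are {n1 stuck-at-0, n5 stuck-at-1, n6 stuck-at-1}.
Test 2 (A=1, B=0, C=0): fault-free n1=1, n2=1, n3=1, n4=0, n5=0, n6=0 → 0; observed 0. Eliminates n1 stuck-at-0, n6 stuck-at-1.
Only n5 stuck-at-1 is consistent with every test.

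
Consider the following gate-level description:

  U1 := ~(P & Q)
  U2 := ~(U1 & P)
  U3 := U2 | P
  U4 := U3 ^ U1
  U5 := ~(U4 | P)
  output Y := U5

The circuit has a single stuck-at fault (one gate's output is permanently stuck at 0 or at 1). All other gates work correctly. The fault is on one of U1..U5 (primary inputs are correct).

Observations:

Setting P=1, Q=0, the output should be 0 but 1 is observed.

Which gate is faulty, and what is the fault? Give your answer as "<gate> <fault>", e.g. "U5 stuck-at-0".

Fault-free values for test 1 (P=1, Q=0): U1=1, U2=0, U3=1, U4=0, U5=0, giving Y=0. Observed 1.
Test 1: faults giving observed 1 are {U5 stuck-at-1}.
Only U5 stuck-at-1 is consistent with every test.

U5 stuck-at-1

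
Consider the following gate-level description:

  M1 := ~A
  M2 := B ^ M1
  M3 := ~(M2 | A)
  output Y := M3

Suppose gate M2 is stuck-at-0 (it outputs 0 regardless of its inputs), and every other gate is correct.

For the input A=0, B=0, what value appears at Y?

Propagate with M2 forced: M1=1, M2=0 [stuck-at-0], M3=1.
So Y = 1. (Without the fault it would be 0.)

1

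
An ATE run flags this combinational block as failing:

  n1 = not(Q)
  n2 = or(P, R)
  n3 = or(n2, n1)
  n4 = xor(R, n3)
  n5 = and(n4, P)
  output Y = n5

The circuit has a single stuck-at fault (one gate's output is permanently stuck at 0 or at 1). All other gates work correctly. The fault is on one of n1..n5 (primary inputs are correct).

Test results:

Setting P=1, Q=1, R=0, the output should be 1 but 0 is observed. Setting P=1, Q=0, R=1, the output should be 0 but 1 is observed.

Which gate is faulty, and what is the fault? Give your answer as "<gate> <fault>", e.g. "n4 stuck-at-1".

Fault-free values for test 1 (P=1, Q=1, R=0): n1=0, n2=1, n3=1, n4=1, n5=1, giving Y=1. Observed 0.
Test 1: faults giving observed 0 are {n2 stuck-at-0, n3 stuck-at-0, n4 stuck-at-0, n5 stuck-at-0}.
Test 2 (P=1, Q=0, R=1): fault-free n1=1, n2=1, n3=1, n4=0, n5=0 → 0; observed 1. Eliminates n2 stuck-at-0, n4 stuck-at-0, n5 stuck-at-0.
Only n3 stuck-at-0 is consistent with every test.

n3 stuck-at-0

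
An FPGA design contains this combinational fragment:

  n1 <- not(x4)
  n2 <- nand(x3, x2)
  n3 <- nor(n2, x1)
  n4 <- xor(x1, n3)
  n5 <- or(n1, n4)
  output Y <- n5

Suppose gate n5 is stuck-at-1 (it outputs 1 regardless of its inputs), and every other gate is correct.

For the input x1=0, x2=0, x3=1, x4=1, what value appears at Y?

1

Propagate with n5 forced: n1=0, n2=1, n3=0, n4=0, n5=1 [stuck-at-1].
So Y = 1. (Without the fault it would be 0.)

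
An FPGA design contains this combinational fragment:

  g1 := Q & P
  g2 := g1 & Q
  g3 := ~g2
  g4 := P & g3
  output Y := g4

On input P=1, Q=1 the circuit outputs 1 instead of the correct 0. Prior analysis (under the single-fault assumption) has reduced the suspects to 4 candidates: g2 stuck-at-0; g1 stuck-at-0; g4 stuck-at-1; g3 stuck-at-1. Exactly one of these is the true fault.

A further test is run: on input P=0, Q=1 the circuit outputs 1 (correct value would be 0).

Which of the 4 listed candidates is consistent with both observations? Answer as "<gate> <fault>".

g4 stuck-at-1

Evaluate each candidate on input P=0, Q=1:
  g2 stuck-at-0: g1=0, g2=0 [stuck-at-0], g3=1, g4=0 → 0 — eliminated
  g1 stuck-at-0: g1=0 [stuck-at-0], g2=0, g3=1, g4=0 → 0 — eliminated
  g4 stuck-at-1: g1=0, g2=0, g3=1, g4=1 [stuck-at-1] → 1 — matches
  g3 stuck-at-1: g1=0, g2=0, g3=1 [stuck-at-1], g4=0 → 0 — eliminated
Only g4 stuck-at-1 reproduces the observed 1.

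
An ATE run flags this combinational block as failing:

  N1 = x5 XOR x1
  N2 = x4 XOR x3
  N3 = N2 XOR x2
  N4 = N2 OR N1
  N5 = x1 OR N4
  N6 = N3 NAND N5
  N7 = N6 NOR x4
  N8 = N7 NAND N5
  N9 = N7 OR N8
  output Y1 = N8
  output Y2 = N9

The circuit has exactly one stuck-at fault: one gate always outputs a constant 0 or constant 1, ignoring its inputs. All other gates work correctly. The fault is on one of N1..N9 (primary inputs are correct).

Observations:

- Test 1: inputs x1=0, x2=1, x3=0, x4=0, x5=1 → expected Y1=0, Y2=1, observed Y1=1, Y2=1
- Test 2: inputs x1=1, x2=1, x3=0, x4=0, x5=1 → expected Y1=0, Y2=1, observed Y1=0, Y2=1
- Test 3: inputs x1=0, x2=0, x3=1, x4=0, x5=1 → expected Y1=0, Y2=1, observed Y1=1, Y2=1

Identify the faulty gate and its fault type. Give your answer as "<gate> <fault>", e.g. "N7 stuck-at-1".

N4 stuck-at-0

Fault-free values for test 1 (x1=0, x2=1, x3=0, x4=0, x5=1): N1=1, N2=0, N3=1, N4=1, N5=1, N6=0, N7=1, N8=0, N9=1, giving Y1=0, Y2=1. Observed Y1=1, Y2=1.
Test 1: faults giving observed Y1=1, Y2=1 are {N1 stuck-at-0, N2 stuck-at-1, N3 stuck-at-0, N4 stuck-at-0, N5 stuck-at-0, N6 stuck-at-1, N7 stuck-at-0, N8 stuck-at-1}.
Test 2 (x1=1, x2=1, x3=0, x4=0, x5=1): fault-free N1=0, N2=0, N3=1, N4=0, N5=1, N6=0, N7=1, N8=0, N9=1 → Y1=0, Y2=1; observed Y1=0, Y2=1. Eliminates N2 stuck-at-1, N3 stuck-at-0, N5 stuck-at-0, N6 stuck-at-1, N7 stuck-at-0, N8 stuck-at-1.
Test 3 (x1=0, x2=0, x3=1, x4=0, x5=1): fault-free N1=1, N2=1, N3=1, N4=1, N5=1, N6=0, N7=1, N8=0, N9=1 → Y1=0, Y2=1; observed Y1=1, Y2=1. Eliminates N1 stuck-at-0.
Only N4 stuck-at-0 is consistent with every test.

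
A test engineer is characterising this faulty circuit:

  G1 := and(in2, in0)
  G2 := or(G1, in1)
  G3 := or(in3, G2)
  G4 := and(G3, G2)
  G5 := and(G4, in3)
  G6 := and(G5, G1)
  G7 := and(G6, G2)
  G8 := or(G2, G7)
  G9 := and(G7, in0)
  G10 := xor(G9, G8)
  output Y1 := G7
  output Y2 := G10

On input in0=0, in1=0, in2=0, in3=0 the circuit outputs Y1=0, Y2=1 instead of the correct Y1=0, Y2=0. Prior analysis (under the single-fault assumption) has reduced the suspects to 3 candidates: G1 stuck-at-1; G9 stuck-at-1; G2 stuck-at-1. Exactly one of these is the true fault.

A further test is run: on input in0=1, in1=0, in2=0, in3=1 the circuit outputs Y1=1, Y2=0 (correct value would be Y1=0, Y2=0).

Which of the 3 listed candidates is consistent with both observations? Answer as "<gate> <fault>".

G1 stuck-at-1

Evaluate each candidate on input in0=1, in1=0, in2=0, in3=1:
  G1 stuck-at-1: G1=1 [stuck-at-1], G2=1, G3=1, G4=1, G5=1, G6=1, G7=1, G8=1, G9=1, G10=0 → Y1=1, Y2=0 — matches
  G9 stuck-at-1: G1=0, G2=0, G3=1, G4=0, G5=0, G6=0, G7=0, G8=0, G9=1 [stuck-at-1], G10=1 → Y1=0, Y2=1 — eliminated
  G2 stuck-at-1: G1=0, G2=1 [stuck-at-1], G3=1, G4=1, G5=1, G6=0, G7=0, G8=1, G9=0, G10=1 → Y1=0, Y2=1 — eliminated
Only G1 stuck-at-1 reproduces the observed Y1=1, Y2=0.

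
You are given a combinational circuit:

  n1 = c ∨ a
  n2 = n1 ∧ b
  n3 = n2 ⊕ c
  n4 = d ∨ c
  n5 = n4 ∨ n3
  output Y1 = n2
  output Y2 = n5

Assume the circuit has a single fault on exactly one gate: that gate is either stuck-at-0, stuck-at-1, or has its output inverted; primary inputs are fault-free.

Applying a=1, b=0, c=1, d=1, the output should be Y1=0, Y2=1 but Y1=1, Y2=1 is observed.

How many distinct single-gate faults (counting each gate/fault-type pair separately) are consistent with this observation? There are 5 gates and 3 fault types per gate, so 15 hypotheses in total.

2

Fault-free: n1=1, n2=0, n3=1, n4=1, n5=1 → Y1=0, Y2=1. Observed Y1=1, Y2=1.
  n1: none of the 3 fault types match ✗
  n2: stuck-at-1, inverted output ✓; others ✗
  n3: none of the 3 fault types match ✗
  n4: none of the 3 fault types match ✗
  n5: none of the 3 fault types match ✗
Consistent faults: {n2 stuck-at-1, n2 inverted output} — 2 in all.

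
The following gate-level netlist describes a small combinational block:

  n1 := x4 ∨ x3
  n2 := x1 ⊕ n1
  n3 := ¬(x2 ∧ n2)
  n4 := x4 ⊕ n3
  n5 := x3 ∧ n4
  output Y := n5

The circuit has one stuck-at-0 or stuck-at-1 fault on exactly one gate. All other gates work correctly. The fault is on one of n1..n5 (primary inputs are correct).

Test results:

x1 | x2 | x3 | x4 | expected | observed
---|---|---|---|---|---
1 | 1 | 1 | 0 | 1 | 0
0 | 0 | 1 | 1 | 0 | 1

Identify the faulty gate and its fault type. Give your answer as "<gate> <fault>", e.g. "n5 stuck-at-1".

n3 stuck-at-0

Fault-free values for test 1 (x1=1, x2=1, x3=1, x4=0): n1=1, n2=0, n3=1, n4=1, n5=1, giving Y=1. Observed 0.
Test 1: faults giving observed 0 are {n1 stuck-at-0, n2 stuck-at-1, n3 stuck-at-0, n4 stuck-at-0, n5 stuck-at-0}.
Test 2 (x1=0, x2=0, x3=1, x4=1): fault-free n1=1, n2=1, n3=1, n4=0, n5=0 → 0; observed 1. Eliminates n1 stuck-at-0, n2 stuck-at-1, n4 stuck-at-0, n5 stuck-at-0.
Only n3 stuck-at-0 is consistent with every test.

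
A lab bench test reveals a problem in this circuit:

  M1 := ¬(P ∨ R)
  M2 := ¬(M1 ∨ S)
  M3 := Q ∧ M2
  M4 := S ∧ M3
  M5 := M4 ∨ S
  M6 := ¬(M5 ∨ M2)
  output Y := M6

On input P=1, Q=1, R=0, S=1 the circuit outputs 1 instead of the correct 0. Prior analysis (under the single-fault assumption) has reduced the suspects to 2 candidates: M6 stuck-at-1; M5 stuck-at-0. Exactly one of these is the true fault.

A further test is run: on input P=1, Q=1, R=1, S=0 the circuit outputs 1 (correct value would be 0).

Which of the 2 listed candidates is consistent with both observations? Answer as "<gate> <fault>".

M6 stuck-at-1

Evaluate each candidate on input P=1, Q=1, R=1, S=0:
  M6 stuck-at-1: M1=0, M2=1, M3=1, M4=0, M5=0, M6=1 [stuck-at-1] → 1 — matches
  M5 stuck-at-0: M1=0, M2=1, M3=1, M4=0, M5=0 [stuck-at-0], M6=0 → 0 — eliminated
Only M6 stuck-at-1 reproduces the observed 1.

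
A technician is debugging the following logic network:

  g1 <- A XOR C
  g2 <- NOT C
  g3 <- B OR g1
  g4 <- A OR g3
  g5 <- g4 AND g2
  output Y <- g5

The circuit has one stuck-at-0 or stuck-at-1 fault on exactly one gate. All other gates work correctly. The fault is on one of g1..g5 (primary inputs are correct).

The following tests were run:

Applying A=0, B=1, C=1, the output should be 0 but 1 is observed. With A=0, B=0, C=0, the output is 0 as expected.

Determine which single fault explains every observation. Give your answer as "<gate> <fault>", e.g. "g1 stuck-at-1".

g2 stuck-at-1

Fault-free values for test 1 (A=0, B=1, C=1): g1=1, g2=0, g3=1, g4=1, g5=0, giving Y=0. Observed 1.
Test 1: faults giving observed 1 are {g2 stuck-at-1, g5 stuck-at-1}.
Test 2 (A=0, B=0, C=0): fault-free g1=0, g2=1, g3=0, g4=0, g5=0 → 0; observed 0. Eliminates g5 stuck-at-1.
Only g2 stuck-at-1 is consistent with every test.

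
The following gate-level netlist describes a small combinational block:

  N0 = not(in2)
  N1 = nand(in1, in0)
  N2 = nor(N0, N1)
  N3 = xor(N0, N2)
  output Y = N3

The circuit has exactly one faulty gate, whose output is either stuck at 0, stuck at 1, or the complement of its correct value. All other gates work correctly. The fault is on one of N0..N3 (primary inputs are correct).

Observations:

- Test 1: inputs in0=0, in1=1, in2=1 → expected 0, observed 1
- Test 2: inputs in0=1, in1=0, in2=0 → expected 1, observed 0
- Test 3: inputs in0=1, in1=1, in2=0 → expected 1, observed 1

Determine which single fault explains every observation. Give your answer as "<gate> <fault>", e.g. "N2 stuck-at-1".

Fault-free values for test 1 (in0=0, in1=1, in2=1): N0=0, N1=1, N2=0, N3=0, giving Y=0. Observed 1.
Test 1: faults giving observed 1 are {N0 stuck-at-1, N0 inverted output, N1 stuck-at-0, N1 inverted output, N2 stuck-at-1, N2 inverted output, N3 stuck-at-1, N3 inverted output}.
Test 2 (in0=1, in1=0, in2=0): fault-free N0=1, N1=1, N2=0, N3=1 → 1; observed 0. Eliminates N0 stuck-at-1, N1 stuck-at-0, N1 inverted output, N3 stuck-at-1.
Test 3 (in0=1, in1=1, in2=0): fault-free N0=1, N1=0, N2=0, N3=1 → 1; observed 1. Eliminates N2 stuck-at-1, N2 inverted output, N3 inverted output.
Only N0 inverted output is consistent with every test.

N0 inverted output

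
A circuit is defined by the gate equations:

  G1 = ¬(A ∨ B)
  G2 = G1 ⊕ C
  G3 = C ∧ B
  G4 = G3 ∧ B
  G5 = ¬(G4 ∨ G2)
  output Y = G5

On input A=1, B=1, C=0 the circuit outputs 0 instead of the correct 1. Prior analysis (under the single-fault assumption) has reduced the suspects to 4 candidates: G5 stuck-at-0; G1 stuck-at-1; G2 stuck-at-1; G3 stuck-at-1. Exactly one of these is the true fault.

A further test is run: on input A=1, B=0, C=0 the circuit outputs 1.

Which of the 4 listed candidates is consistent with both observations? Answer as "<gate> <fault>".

Evaluate each candidate on input A=1, B=0, C=0:
  G5 stuck-at-0: G1=0, G2=0, G3=0, G4=0, G5=0 [stuck-at-0] → 0 — eliminated
  G1 stuck-at-1: G1=1 [stuck-at-1], G2=1, G3=0, G4=0, G5=0 → 0 — eliminated
  G2 stuck-at-1: G1=0, G2=1 [stuck-at-1], G3=0, G4=0, G5=0 → 0 — eliminated
  G3 stuck-at-1: G1=0, G2=0, G3=1 [stuck-at-1], G4=0, G5=1 → 1 — matches
Only G3 stuck-at-1 reproduces the observed 1.

G3 stuck-at-1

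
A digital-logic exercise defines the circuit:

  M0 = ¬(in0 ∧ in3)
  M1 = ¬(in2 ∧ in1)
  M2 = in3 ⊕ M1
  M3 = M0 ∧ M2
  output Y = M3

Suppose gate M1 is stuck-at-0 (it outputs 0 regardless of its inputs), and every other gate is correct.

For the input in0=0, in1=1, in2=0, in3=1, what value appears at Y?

1

Propagate with M1 forced: M0=1, M1=0 [stuck-at-0], M2=1, M3=1.
So Y = 1. (Without the fault it would be 0.)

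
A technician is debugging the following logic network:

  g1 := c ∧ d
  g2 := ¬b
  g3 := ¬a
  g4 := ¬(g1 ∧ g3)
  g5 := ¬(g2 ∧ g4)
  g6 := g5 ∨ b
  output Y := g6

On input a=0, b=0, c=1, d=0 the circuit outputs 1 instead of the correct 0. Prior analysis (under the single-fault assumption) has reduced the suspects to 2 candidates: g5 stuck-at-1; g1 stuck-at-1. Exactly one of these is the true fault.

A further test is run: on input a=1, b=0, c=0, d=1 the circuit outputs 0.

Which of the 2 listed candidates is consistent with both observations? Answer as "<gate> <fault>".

g1 stuck-at-1

Evaluate each candidate on input a=1, b=0, c=0, d=1:
  g5 stuck-at-1: g1=0, g2=1, g3=0, g4=1, g5=1 [stuck-at-1], g6=1 → 1 — eliminated
  g1 stuck-at-1: g1=1 [stuck-at-1], g2=1, g3=0, g4=1, g5=0, g6=0 → 0 — matches
Only g1 stuck-at-1 reproduces the observed 0.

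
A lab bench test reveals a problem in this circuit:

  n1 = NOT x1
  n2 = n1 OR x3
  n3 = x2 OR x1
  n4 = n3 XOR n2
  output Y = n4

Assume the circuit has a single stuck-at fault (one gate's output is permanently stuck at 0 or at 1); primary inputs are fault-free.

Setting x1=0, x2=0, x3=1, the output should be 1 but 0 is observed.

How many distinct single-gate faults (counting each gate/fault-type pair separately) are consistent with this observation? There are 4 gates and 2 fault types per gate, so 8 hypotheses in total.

3

Fault-free: n1=1, n2=1, n3=0, n4=1 → 1. Observed 0.
  n1 stuck-at-0: output 1 ✗
  n1 stuck-at-1: output 1 ✗
  n2 stuck-at-0: output 0 ✓
  n2 stuck-at-1: output 1 ✗
  n3 stuck-at-0: output 1 ✗
  n3 stuck-at-1: output 0 ✓
  n4 stuck-at-0: output 0 ✓
  n4 stuck-at-1: output 1 ✗
Consistent faults: {n2 stuck-at-0, n3 stuck-at-1, n4 stuck-at-0} — 3 in all.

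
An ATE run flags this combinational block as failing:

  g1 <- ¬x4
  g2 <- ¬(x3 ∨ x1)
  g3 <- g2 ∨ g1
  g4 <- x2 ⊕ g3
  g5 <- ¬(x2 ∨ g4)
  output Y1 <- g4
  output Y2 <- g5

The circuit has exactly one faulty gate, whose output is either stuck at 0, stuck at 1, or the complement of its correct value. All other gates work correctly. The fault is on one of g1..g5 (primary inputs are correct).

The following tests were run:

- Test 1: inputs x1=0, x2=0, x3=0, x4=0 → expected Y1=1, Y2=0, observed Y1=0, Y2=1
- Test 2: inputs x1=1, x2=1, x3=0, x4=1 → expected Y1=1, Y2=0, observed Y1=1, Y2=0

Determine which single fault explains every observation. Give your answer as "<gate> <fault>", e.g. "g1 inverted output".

Fault-free values for test 1 (x1=0, x2=0, x3=0, x4=0): g1=1, g2=1, g3=1, g4=1, g5=0, giving Y1=1, Y2=0. Observed Y1=0, Y2=1.
Test 1: faults giving observed Y1=0, Y2=1 are {g3 stuck-at-0, g3 inverted output, g4 stuck-at-0, g4 inverted output}.
Test 2 (x1=1, x2=1, x3=0, x4=1): fault-free g1=0, g2=0, g3=0, g4=1, g5=0 → Y1=1, Y2=0; observed Y1=1, Y2=0. Eliminates g3 inverted output, g4 stuck-at-0, g4 inverted output.
Only g3 stuck-at-0 is consistent with every test.

g3 stuck-at-0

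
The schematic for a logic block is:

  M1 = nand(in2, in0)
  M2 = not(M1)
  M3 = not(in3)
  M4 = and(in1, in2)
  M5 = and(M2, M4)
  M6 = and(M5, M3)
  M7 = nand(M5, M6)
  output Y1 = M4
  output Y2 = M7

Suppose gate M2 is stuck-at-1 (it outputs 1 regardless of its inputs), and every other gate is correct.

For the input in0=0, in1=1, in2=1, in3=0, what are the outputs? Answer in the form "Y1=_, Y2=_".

Y1=1, Y2=0

Propagate with M2 forced: M1=1, M2=1 [stuck-at-1], M3=1, M4=1, M5=1, M6=1, M7=0.
So the outputs are Y1=1, Y2=0. (Without the fault they would be Y1=1, Y2=1.)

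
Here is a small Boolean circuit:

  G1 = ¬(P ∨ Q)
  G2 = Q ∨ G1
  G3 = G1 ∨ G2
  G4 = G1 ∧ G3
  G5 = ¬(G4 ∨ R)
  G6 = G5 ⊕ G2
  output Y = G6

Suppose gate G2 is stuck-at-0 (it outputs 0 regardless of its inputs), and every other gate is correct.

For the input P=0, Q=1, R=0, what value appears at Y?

Propagate with G2 forced: G1=0, G2=0 [stuck-at-0], G3=0, G4=0, G5=1, G6=1.
So Y = 1. (Without the fault it would be 0.)

1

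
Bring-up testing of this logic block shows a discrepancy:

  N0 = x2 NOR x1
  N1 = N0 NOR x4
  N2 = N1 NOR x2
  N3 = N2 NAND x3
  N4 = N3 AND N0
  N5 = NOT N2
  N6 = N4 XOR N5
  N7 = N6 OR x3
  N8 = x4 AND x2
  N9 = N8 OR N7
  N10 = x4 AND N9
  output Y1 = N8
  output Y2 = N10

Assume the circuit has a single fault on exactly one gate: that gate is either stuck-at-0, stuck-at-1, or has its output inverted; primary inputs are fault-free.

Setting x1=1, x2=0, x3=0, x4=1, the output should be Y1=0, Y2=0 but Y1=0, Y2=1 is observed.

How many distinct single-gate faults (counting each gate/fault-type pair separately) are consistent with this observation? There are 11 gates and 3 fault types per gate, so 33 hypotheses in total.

18

Fault-free: N0=0, N1=0, N2=1, N3=1, N4=0, N5=0, N6=0, N7=0, N8=0, N9=0, N10=0 → Y1=0, Y2=0. Observed Y1=0, Y2=1.
  N0: stuck-at-1, inverted output ✓; others ✗
  N1: stuck-at-1, inverted output ✓; others ✗
  N2: stuck-at-0, inverted output ✓; others ✗
  N3: none of the 3 fault types match ✗
  N4: stuck-at-1, inverted output ✓; others ✗
  N5: stuck-at-1, inverted output ✓; others ✗
  N6: stuck-at-1, inverted output ✓; others ✗
  N7: stuck-at-1, inverted output ✓; others ✗
  N8: none of the 3 fault types match ✗
  N9: stuck-at-1, inverted output ✓; others ✗
  N10: stuck-at-1, inverted output ✓; others ✗
Consistent faults: {N0 stuck-at-1, N0 inverted output, N1 stuck-at-1, N1 inverted output, N2 stuck-at-0, N2 inverted output, N4 stuck-at-1, N4 inverted output, N5 stuck-at-1, N5 inverted output, N6 stuck-at-1, N6 inverted output, N7 stuck-at-1, N7 inverted output, N9 stuck-at-1, N9 inverted output, N10 stuck-at-1, N10 inverted output} — 18 in all.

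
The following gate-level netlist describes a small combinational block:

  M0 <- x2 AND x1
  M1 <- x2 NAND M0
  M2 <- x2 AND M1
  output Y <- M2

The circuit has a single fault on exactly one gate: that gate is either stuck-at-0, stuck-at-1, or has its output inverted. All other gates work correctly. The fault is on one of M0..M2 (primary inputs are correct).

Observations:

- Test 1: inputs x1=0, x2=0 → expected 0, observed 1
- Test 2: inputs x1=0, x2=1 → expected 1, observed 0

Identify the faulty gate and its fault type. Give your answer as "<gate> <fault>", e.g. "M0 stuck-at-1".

Fault-free values for test 1 (x1=0, x2=0): M0=0, M1=1, M2=0, giving Y=0. Observed 1.
Test 1: faults giving observed 1 are {M2 stuck-at-1, M2 inverted output}.
Test 2 (x1=0, x2=1): fault-free M0=0, M1=1, M2=1 → 1; observed 0. Eliminates M2 stuck-at-1.
Only M2 inverted output is consistent with every test.

M2 inverted output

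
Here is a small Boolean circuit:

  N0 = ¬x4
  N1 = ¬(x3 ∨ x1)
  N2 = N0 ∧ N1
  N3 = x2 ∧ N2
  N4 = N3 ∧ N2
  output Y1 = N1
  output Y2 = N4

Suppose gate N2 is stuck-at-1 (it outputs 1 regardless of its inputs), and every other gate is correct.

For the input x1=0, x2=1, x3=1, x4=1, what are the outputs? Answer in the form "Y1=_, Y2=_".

Propagate with N2 forced: N0=0, N1=0, N2=1 [stuck-at-1], N3=1, N4=1.
So the outputs are Y1=0, Y2=1. (Without the fault they would be Y1=0, Y2=0.)

Y1=0, Y2=1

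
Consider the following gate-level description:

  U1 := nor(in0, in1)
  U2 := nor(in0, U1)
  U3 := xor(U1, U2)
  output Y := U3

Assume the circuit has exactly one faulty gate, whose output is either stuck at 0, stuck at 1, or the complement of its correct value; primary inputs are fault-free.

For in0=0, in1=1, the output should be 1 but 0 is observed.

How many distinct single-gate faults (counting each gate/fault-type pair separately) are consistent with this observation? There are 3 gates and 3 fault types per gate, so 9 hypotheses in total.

Fault-free: U1=0, U2=1, U3=1 → 1. Observed 0.
  U1 stuck-at-0: output 1 ✗
  U1 stuck-at-1: output 1 ✗
  U1 inverted output: output 1 ✗
  U2 stuck-at-0: output 0 ✓
  U2 stuck-at-1: output 1 ✗
  U2 inverted output: output 0 ✓
  U3 stuck-at-0: output 0 ✓
  U3 stuck-at-1: output 1 ✗
  U3 inverted output: output 0 ✓
Consistent faults: {U2 stuck-at-0, U2 inverted output, U3 stuck-at-0, U3 inverted output} — 4 in all.

4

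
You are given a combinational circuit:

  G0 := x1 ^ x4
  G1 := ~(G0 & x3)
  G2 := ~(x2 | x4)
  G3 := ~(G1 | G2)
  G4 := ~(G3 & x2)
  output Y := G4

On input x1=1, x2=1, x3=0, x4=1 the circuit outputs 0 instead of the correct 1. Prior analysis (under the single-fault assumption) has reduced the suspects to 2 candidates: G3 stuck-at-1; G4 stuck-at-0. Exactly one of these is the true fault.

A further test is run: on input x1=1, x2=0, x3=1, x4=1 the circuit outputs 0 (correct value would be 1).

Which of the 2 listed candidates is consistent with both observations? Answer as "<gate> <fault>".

G4 stuck-at-0

Evaluate each candidate on input x1=1, x2=0, x3=1, x4=1:
  G3 stuck-at-1: G0=0, G1=1, G2=0, G3=1 [stuck-at-1], G4=1 → 1 — eliminated
  G4 stuck-at-0: G0=0, G1=1, G2=0, G3=0, G4=0 [stuck-at-0] → 0 — matches
Only G4 stuck-at-0 reproduces the observed 0.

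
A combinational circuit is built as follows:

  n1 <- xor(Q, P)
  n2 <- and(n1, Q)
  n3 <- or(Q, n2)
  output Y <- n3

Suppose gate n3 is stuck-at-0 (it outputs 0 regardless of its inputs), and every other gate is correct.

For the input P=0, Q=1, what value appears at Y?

0

Propagate with n3 forced: n1=1, n2=1, n3=0 [stuck-at-0].
So Y = 0. (Without the fault it would be 1.)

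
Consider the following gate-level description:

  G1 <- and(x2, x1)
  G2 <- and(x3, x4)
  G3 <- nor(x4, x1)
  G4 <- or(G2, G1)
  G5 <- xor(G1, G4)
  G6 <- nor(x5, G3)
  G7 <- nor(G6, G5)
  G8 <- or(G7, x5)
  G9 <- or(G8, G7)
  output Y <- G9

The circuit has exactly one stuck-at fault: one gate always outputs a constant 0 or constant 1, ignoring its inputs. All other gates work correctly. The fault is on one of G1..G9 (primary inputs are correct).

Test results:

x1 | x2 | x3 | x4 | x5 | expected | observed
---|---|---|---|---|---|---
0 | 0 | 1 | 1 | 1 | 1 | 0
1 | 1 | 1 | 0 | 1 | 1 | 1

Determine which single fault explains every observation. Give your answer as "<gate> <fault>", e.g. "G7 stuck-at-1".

G8 stuck-at-0

Fault-free values for test 1 (x1=0, x2=0, x3=1, x4=1, x5=1): G1=0, G2=1, G3=0, G4=1, G5=1, G6=0, G7=0, G8=1, G9=1, giving Y=1. Observed 0.
Test 1: faults giving observed 0 are {G8 stuck-at-0, G9 stuck-at-0}.
Test 2 (x1=1, x2=1, x3=1, x4=0, x5=1): fault-free G1=1, G2=0, G3=0, G4=1, G5=0, G6=0, G7=1, G8=1, G9=1 → 1; observed 1. Eliminates G9 stuck-at-0.
Only G8 stuck-at-0 is consistent with every test.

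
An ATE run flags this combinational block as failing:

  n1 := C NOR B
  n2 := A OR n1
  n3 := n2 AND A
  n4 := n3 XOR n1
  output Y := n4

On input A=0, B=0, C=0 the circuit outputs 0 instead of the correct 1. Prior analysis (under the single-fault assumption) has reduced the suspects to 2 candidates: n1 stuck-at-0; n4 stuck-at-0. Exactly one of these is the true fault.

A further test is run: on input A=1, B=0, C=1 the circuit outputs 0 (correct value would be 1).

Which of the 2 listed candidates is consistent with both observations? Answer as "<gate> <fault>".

Evaluate each candidate on input A=1, B=0, C=1:
  n1 stuck-at-0: n1=0 [stuck-at-0], n2=1, n3=1, n4=1 → 1 — eliminated
  n4 stuck-at-0: n1=0, n2=1, n3=1, n4=0 [stuck-at-0] → 0 — matches
Only n4 stuck-at-0 reproduces the observed 0.

n4 stuck-at-0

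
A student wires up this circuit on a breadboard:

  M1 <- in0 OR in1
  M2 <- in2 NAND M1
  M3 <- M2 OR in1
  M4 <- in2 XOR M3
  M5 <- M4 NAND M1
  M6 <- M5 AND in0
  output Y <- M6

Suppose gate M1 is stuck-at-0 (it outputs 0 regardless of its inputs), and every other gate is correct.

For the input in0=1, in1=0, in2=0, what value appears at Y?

Propagate with M1 forced: M1=0 [stuck-at-0], M2=1, M3=1, M4=1, M5=1, M6=1.
So Y = 1. (Without the fault it would be 0.)

1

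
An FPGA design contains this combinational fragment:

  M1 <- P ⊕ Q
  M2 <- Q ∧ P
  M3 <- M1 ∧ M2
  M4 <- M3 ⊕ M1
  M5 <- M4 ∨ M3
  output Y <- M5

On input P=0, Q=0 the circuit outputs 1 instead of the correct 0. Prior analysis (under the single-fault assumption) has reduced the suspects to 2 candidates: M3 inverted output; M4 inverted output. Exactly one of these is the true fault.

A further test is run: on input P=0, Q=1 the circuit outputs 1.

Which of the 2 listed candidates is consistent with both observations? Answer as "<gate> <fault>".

Evaluate each candidate on input P=0, Q=1:
  M3 inverted output: M1=1, M2=0, M3=1 [inverted output], M4=0, M5=1 → 1 — matches
  M4 inverted output: M1=1, M2=0, M3=0, M4=0 [inverted output], M5=0 → 0 — eliminated
Only M3 inverted output reproduces the observed 1.

M3 inverted output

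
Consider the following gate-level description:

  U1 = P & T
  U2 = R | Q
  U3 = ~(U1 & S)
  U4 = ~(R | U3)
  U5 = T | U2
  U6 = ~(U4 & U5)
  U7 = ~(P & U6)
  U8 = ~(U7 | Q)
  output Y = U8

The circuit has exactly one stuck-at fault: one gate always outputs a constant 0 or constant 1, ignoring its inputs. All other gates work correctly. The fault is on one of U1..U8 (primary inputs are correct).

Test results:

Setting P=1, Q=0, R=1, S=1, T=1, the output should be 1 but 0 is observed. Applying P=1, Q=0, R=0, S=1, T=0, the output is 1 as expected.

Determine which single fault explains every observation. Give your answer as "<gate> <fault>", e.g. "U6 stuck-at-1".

Fault-free values for test 1 (P=1, Q=0, R=1, S=1, T=1): U1=1, U2=1, U3=0, U4=0, U5=1, U6=1, U7=0, U8=1, giving Y=1. Observed 0.
Test 1: faults giving observed 0 are {U4 stuck-at-1, U6 stuck-at-0, U7 stuck-at-1, U8 stuck-at-0}.
Test 2 (P=1, Q=0, R=0, S=1, T=0): fault-free U1=0, U2=0, U3=1, U4=0, U5=0, U6=1, U7=0, U8=1 → 1; observed 1. Eliminates U6 stuck-at-0, U7 stuck-at-1, U8 stuck-at-0.
Only U4 stuck-at-1 is consistent with every test.

U4 stuck-at-1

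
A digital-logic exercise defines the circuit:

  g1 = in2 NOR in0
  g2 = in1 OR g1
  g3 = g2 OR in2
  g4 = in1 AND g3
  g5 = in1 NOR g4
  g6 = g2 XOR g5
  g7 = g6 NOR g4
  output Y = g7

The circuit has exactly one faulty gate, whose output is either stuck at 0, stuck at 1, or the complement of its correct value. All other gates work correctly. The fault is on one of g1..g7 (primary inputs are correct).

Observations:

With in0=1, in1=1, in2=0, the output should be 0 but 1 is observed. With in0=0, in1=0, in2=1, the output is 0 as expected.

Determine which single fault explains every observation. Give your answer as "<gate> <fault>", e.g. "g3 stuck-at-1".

Fault-free values for test 1 (in0=1, in1=1, in2=0): g1=0, g2=1, g3=1, g4=1, g5=0, g6=1, g7=0, giving Y=0. Observed 1.
Test 1: faults giving observed 1 are {g2 stuck-at-0, g2 inverted output, g7 stuck-at-1, g7 inverted output}.
Test 2 (in0=0, in1=0, in2=1): fault-free g1=0, g2=0, g3=1, g4=0, g5=1, g6=1, g7=0 → 0; observed 0. Eliminates g2 inverted output, g7 stuck-at-1, g7 inverted output.
Only g2 stuck-at-0 is consistent with every test.

g2 stuck-at-0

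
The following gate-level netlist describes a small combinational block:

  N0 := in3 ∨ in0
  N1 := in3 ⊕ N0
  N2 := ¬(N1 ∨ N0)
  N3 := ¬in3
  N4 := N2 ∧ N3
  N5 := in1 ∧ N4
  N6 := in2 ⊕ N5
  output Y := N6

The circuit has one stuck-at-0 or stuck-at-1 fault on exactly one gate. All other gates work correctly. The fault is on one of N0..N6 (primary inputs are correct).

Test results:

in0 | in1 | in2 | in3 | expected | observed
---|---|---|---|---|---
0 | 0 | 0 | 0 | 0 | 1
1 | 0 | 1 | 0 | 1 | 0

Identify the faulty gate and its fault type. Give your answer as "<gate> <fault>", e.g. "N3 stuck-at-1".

N5 stuck-at-1

Fault-free values for test 1 (in0=0, in1=0, in2=0, in3=0): N0=0, N1=0, N2=1, N3=1, N4=1, N5=0, N6=0, giving Y=0. Observed 1.
Test 1: faults giving observed 1 are {N5 stuck-at-1, N6 stuck-at-1}.
Test 2 (in0=1, in1=0, in2=1, in3=0): fault-free N0=1, N1=1, N2=0, N3=1, N4=0, N5=0, N6=1 → 1; observed 0. Eliminates N6 stuck-at-1.
Only N5 stuck-at-1 is consistent with every test.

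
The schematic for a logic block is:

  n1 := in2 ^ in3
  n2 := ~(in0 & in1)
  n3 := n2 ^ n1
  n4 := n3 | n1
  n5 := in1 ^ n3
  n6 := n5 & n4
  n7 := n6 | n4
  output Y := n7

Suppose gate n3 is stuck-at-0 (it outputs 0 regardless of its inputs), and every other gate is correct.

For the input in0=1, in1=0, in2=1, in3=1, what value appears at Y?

0

Propagate with n3 forced: n1=0, n2=1, n3=0 [stuck-at-0], n4=0, n5=0, n6=0, n7=0.
So Y = 0. (Without the fault it would be 1.)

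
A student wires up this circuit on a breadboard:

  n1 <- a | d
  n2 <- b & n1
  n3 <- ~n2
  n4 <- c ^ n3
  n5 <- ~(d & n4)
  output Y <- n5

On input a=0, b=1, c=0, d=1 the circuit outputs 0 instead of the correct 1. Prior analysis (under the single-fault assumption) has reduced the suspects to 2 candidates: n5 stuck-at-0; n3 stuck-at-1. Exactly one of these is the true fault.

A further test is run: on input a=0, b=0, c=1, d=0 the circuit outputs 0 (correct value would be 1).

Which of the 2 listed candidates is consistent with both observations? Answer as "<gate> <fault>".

n5 stuck-at-0

Evaluate each candidate on input a=0, b=0, c=1, d=0:
  n5 stuck-at-0: n1=0, n2=0, n3=1, n4=0, n5=0 [stuck-at-0] → 0 — matches
  n3 stuck-at-1: n1=0, n2=0, n3=1 [stuck-at-1], n4=0, n5=1 → 1 — eliminated
Only n5 stuck-at-0 reproduces the observed 0.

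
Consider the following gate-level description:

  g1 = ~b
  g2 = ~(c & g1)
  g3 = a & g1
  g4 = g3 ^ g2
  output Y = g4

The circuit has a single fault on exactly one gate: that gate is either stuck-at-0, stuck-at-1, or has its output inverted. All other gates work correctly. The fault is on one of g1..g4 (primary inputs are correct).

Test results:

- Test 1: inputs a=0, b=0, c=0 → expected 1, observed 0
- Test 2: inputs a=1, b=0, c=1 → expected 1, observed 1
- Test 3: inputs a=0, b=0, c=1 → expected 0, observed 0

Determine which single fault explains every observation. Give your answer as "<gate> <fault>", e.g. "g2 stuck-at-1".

Fault-free values for test 1 (a=0, b=0, c=0): g1=1, g2=1, g3=0, g4=1, giving Y=1. Observed 0.
Test 1: faults giving observed 0 are {g2 stuck-at-0, g2 inverted output, g3 stuck-at-1, g3 inverted output, g4 stuck-at-0, g4 inverted output}.
Test 2 (a=1, b=0, c=1): fault-free g1=1, g2=0, g3=1, g4=1 → 1; observed 1. Eliminates g2 inverted output, g3 inverted output, g4 stuck-at-0, g4 inverted output.
Test 3 (a=0, b=0, c=1): fault-free g1=1, g2=0, g3=0, g4=0 → 0; observed 0. Eliminates g3 stuck-at-1.
Only g2 stuck-at-0 is consistent with every test.

g2 stuck-at-0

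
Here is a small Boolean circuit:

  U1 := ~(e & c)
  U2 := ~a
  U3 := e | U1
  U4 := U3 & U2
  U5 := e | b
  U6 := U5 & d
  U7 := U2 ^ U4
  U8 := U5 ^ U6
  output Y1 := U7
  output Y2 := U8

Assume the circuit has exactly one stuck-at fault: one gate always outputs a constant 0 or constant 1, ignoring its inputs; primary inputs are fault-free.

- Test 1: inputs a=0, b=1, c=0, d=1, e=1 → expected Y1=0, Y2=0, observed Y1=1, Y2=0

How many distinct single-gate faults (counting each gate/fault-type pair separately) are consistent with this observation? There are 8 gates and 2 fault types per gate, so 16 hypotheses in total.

Fault-free: U1=1, U2=1, U3=1, U4=1, U5=1, U6=1, U7=0, U8=0 → Y1=0, Y2=0. Observed Y1=1, Y2=0.
  U1: none of the 2 fault types match ✗
  U2: none of the 2 fault types match ✗
  U3: stuck-at-0 ✓; others ✗
  U4: stuck-at-0 ✓; others ✗
  U5: none of the 2 fault types match ✗
  U6: none of the 2 fault types match ✗
  U7: stuck-at-1 ✓; others ✗
  U8: none of the 2 fault types match ✗
Consistent faults: {U3 stuck-at-0, U4 stuck-at-0, U7 stuck-at-1} — 3 in all.

3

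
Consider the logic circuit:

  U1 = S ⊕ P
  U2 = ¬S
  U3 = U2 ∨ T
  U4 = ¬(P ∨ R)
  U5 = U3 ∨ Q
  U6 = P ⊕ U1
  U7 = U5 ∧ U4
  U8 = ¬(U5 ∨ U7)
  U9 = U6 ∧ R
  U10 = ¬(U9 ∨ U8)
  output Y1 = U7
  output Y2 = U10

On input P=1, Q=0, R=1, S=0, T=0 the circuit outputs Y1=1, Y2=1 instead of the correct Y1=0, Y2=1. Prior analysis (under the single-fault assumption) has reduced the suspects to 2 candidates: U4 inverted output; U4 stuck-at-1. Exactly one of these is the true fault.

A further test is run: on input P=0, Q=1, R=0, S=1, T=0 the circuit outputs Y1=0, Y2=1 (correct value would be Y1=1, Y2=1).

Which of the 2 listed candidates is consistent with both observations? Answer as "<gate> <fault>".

Evaluate each candidate on input P=0, Q=1, R=0, S=1, T=0:
  U4 inverted output: U1=1, U2=0, U3=0, U4=0 [inverted output], U5=1, U6=1, U7=0, U8=0, U9=0, U10=1 → Y1=0, Y2=1 — matches
  U4 stuck-at-1: U1=1, U2=0, U3=0, U4=1 [stuck-at-1], U5=1, U6=1, U7=1, U8=0, U9=0, U10=1 → Y1=1, Y2=1 — eliminated
Only U4 inverted output reproduces the observed Y1=0, Y2=1.

U4 inverted output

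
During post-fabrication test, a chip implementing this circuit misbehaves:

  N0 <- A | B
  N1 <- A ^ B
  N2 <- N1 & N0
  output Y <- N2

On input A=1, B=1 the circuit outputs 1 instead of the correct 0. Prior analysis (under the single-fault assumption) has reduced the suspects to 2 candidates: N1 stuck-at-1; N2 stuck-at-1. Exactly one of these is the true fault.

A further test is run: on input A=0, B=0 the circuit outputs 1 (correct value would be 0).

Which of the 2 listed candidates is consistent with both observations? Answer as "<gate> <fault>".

Evaluate each candidate on input A=0, B=0:
  N1 stuck-at-1: N0=0, N1=1 [stuck-at-1], N2=0 → 0 — eliminated
  N2 stuck-at-1: N0=0, N1=0, N2=1 [stuck-at-1] → 1 — matches
Only N2 stuck-at-1 reproduces the observed 1.

N2 stuck-at-1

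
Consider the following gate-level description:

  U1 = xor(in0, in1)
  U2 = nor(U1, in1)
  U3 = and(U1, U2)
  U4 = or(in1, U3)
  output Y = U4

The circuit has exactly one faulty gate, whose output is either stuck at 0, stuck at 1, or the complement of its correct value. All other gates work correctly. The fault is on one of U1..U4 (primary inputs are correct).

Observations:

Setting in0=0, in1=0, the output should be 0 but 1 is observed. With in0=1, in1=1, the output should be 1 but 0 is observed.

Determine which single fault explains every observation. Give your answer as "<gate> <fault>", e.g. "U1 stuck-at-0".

U4 inverted output

Fault-free values for test 1 (in0=0, in1=0): U1=0, U2=1, U3=0, U4=0, giving Y=0. Observed 1.
Test 1: faults giving observed 1 are {U3 stuck-at-1, U3 inverted output, U4 stuck-at-1, U4 inverted output}.
Test 2 (in0=1, in1=1): fault-free U1=0, U2=0, U3=0, U4=1 → 1; observed 0. Eliminates U3 stuck-at-1, U3 inverted output, U4 stuck-at-1.
Only U4 inverted output is consistent with every test.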